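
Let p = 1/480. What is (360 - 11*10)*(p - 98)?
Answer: -1175975/48 ≈ -24499.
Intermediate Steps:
p = 1/480 ≈ 0.0020833
(360 - 11*10)*(p - 98) = (360 - 11*10)*(1/480 - 98) = (360 - 110)*(-47039/480) = 250*(-47039/480) = -1175975/48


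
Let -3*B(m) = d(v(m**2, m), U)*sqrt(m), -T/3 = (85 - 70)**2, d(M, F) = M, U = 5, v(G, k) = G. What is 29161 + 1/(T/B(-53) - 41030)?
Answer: 4105960718023100412707/140803152205164865 + 227529*I*sqrt(53)/28160630441032973 ≈ 29161.0 + 5.8821e-11*I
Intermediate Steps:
T = -675 (T = -3*(85 - 70)**2 = -3*15**2 = -3*225 = -675)
B(m) = -m**(5/2)/3 (B(m) = -m**2*sqrt(m)/3 = -m**(5/2)/3)
29161 + 1/(T/B(-53) - 41030) = 29161 + 1/(-675*3*I*sqrt(53)/148877 - 41030) = 29161 + 1/(-2025*I*sqrt(53)/148877 - 41030) = 29161 + 1/(-41030 - 2025*I*sqrt(53)/148877)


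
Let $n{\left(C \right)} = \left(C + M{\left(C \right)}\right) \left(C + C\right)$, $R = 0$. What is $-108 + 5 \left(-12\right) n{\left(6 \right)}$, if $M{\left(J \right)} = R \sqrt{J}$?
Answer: $-4428$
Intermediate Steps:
$M{\left(J \right)} = 0$ ($M{\left(J \right)} = 0 \sqrt{J} = 0$)
$n{\left(C \right)} = 2 C^{2}$ ($n{\left(C \right)} = \left(C + 0\right) \left(C + C\right) = C 2 C = 2 C^{2}$)
$-108 + 5 \left(-12\right) n{\left(6 \right)} = -108 + 5 \left(-12\right) 2 \cdot 6^{2} = -108 - 60 \cdot 2 \cdot 36 = -108 - 4320 = -4428$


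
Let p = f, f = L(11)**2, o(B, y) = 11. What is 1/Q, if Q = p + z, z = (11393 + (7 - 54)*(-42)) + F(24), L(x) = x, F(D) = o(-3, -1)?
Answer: 1/13499 ≈ 7.4080e-5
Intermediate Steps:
F(D) = 11
z = 13378 (z = (11393 + (7 - 54)*(-42)) + 11 = (11393 - 47*(-42)) + 11 = (11393 + 1974) + 11 = 13367 + 11 = 13378)
f = 121 (f = 11**2 = 121)
p = 121
Q = 13499 (Q = 121 + 13378 = 13499)
1/Q = 1/13499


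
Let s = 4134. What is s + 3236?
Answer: 7370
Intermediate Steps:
s + 3236 = 4134 + 3236 = 7370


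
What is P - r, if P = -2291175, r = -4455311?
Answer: 2164136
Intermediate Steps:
P - r = -2291175 - 1*(-4455311) = -2291175 + 4455311 = 2164136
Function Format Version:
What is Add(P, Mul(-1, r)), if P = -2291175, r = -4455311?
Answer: 2164136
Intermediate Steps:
Add(P, Mul(-1, r)) = Add(-2291175, Mul(-1, -4455311)) = Add(-2291175, 4455311) = 2164136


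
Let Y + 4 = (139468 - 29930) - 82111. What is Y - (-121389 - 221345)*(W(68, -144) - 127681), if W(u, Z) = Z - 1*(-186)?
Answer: -43746197603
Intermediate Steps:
W(u, Z) = 186 + Z (W(u, Z) = Z + 186 = 186 + Z)
Y = 27423 (Y = -4 + ((139468 - 29930) - 82111) = -4 + (109538 - 82111) = -4 + 27427 = 27423)
Y - (-121389 - 221345)*(W(68, -144) - 127681) = 27423 - (-121389 - 221345)*((186 - 144) - 127681) = 27423 - (-342734)*(42 - 127681) = 27423 - (-342734)*(-127639) = 27423 - 1*43746225026 = 27423 - 43746225026 = -43746197603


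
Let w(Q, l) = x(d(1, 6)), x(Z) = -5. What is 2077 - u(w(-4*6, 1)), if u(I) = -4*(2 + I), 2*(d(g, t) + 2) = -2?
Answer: 2065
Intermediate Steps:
d(g, t) = -3 (d(g, t) = -2 + (1/2)*(-2) = -2 - 1 = -3)
w(Q, l) = -5
u(I) = -8 - 4*I
2077 - u(w(-4*6, 1)) = 2077 - (-8 - 4*(-5)) = 2077 - (-8 + 20) = 2077 - 1*12 = 2077 - 12 = 2065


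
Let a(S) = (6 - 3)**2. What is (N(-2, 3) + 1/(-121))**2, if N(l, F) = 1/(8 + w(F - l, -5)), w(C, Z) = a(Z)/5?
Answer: 309136/35153041 ≈ 0.0087940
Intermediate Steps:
a(S) = 9 (a(S) = 3**2 = 9)
w(C, Z) = 9/5
N(l, F) = 5/49 (N(l, F) = 1/(8 + 9/5) = 1/(49/5) = 5/49)
(N(-2, 3) + 1/(-121))**2 = (5/49 + 1/(-121))**2 = (5/49 - 1/121)**2 = (556/5929)**2 = 309136/35153041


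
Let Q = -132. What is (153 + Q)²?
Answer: 441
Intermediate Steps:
(153 + Q)² = (153 - 132)² = 21² = 441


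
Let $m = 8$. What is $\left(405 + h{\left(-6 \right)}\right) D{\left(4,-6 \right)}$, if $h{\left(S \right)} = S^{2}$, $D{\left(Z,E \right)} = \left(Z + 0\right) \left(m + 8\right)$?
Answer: $28224$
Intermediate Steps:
$D{\left(Z,E \right)} = 16 Z$ ($D{\left(Z,E \right)} = \left(Z + 0\right) \left(8 + 8\right) = Z 16 = 16 Z$)
$\left(405 + h{\left(-6 \right)}\right) D{\left(4,-6 \right)} = \left(405 + \left(-6\right)^{2}\right) 16 \cdot 4 = \left(405 + 36\right) 64 = 441 \cdot 64 = 28224$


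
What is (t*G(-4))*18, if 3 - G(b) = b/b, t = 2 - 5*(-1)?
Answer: 252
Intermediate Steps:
t = 7 (t = 2 + 5 = 7)
G(b) = 2 (G(b) = 3 - b/b = 3 - 1*1 = 3 - 1 = 2)
(t*G(-4))*18 = (7*2)*18 = 14*18 = 252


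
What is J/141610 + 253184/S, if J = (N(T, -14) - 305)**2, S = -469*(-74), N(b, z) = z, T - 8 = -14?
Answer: 2813221679/351051190 ≈ 8.0137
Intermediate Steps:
T = -6 (T = 8 - 14 = -6)
S = 34706
J = 101761 (J = (-14 - 305)**2 = (-319)**2 = 101761)
J/141610 + 253184/S = 101761/141610 + 253184/34706 = 101761*(1/141610) + 253184*(1/34706) = 101761/141610 + 126592/17353 = 2813221679/351051190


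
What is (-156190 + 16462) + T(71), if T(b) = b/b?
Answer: -139727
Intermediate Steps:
T(b) = 1
(-156190 + 16462) + T(71) = (-156190 + 16462) + 1 = -139728 + 1 = -139727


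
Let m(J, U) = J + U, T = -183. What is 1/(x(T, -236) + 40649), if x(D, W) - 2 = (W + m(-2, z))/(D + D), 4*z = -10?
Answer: 732/29757013 ≈ 2.4599e-5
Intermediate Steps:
z = -5/2 (z = (1/4)*(-10) = -5/2 ≈ -2.5000)
x(D, W) = 2 + (-9/2 + W)/(2*D) (x(D, W) = 2 + (W + (-2 - 5/2))/(D + D) = 2 + (W - 9/2)/((2*D)) = 2 + (-9/2 + W)*(1/(2*D)) = 2 + (-9/2 + W)/(2*D))
1/(x(T, -236) + 40649) = 1/((1/4)*(-9 + 2*(-236) + 8*(-183))/(-183) + 40649) = 1/((1/4)*(-1/183)*(-9 - 472 - 1464) + 40649) = 1/((1/4)*(-1/183)*(-1945) + 40649) = 1/(1945/732 + 40649) = 1/(29757013/732) = 732/29757013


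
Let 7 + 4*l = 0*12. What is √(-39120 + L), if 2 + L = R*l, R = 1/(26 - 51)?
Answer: 17*I*√13537/10 ≈ 197.79*I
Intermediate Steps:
R = -1/25 (R = 1/(-25) = -1/25 ≈ -0.040000)
l = -7/4 (l = -7/4 + (0*12)/4 = -7/4 + (¼)*0 = -7/4 + 0 = -7/4 ≈ -1.7500)
L = -193/100 (L = -2 - 1/25*(-7/4) = -2 + 7/100 = -193/100 ≈ -1.9300)
√(-39120 + L) = √(-39120 - 193/100) = √(-3912193/100) = 17*I*√13537/10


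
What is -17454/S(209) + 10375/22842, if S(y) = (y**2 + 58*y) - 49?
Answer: 89881741/636766434 ≈ 0.14115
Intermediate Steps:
S(y) = -49 + y**2 + 58*y
-17454/S(209) + 10375/22842 = -17454/(-49 + 209**2 + 58*209) + 10375/22842 = -17454/(-49 + 43681 + 12122) + 10375*(1/22842) = -17454/55754 + 10375/22842 = -17454*1/55754 + 10375/22842 = -8727/27877 + 10375/22842 = 89881741/636766434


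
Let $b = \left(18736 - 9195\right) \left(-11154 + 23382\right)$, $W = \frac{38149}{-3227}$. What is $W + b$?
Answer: $\frac{376485493847}{3227} \approx 1.1667 \cdot 10^{8}$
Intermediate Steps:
$W = - \frac{38149}{3227}$ ($W = 38149 \left(- \frac{1}{3227}\right) = - \frac{38149}{3227} \approx -11.822$)
$b = 116667348$ ($b = 9541 \cdot 12228 = 116667348$)
$W + b = - \frac{38149}{3227} + 116667348 = \frac{376485493847}{3227}$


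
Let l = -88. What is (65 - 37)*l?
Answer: -2464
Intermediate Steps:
(65 - 37)*l = (65 - 37)*(-88) = 28*(-88) = -2464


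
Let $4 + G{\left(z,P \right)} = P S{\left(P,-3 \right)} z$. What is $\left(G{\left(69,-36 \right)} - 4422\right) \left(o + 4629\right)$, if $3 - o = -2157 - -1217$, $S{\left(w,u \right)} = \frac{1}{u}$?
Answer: $-20048056$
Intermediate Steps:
$o = 943$ ($o = 3 - \left(-2157 - -1217\right) = 3 - \left(-2157 + 1217\right) = 3 - -940 = 3 + 940 = 943$)
$G{\left(z,P \right)} = -4 - \frac{P z}{3}$ ($G{\left(z,P \right)} = -4 + \frac{P}{-3} z = -4 + P \left(- \frac{1}{3}\right) z = -4 + - \frac{P}{3} z = -4 - \frac{P z}{3}$)
$\left(G{\left(69,-36 \right)} - 4422\right) \left(o + 4629\right) = \left(\left(-4 - \left(-12\right) 69\right) - 4422\right) \left(943 + 4629\right) = \left(\left(-4 + 828\right) - 4422\right) 5572 = \left(824 - 4422\right) 5572 = \left(-3598\right) 5572 = -20048056$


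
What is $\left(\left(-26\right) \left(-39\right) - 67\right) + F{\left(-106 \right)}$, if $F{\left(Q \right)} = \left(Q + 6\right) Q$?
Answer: $11547$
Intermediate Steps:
$F{\left(Q \right)} = Q \left(6 + Q\right)$ ($F{\left(Q \right)} = \left(6 + Q\right) Q = Q \left(6 + Q\right)$)
$\left(\left(-26\right) \left(-39\right) - 67\right) + F{\left(-106 \right)} = \left(\left(-26\right) \left(-39\right) - 67\right) - 106 \left(6 - 106\right) = \left(1014 - 67\right) - -10600 = 947 + 10600 = 11547$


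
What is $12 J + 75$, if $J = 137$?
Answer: $1719$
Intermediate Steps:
$12 J + 75 = 12 \cdot 137 + 75 = 1644 + 75 = 1719$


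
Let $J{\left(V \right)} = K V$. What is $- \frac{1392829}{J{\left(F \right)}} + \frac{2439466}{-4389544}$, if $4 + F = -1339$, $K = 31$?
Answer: $\frac{3006160945999}{91374942676} \approx 32.899$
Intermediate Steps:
$F = -1343$ ($F = -4 - 1339 = -1343$)
$J{\left(V \right)} = 31 V$
$- \frac{1392829}{J{\left(F \right)}} + \frac{2439466}{-4389544} = - \frac{1392829}{31 \left(-1343\right)} + \frac{2439466}{-4389544} = - \frac{1392829}{-41633} + 2439466 \left(- \frac{1}{4389544}\right) = \left(-1392829\right) \left(- \frac{1}{41633}\right) - \frac{1219733}{2194772} = \frac{1392829}{41633} - \frac{1219733}{2194772} = \frac{3006160945999}{91374942676}$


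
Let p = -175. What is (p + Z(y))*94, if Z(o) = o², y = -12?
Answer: -2914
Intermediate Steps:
(p + Z(y))*94 = (-175 + (-12)²)*94 = (-175 + 144)*94 = -31*94 = -2914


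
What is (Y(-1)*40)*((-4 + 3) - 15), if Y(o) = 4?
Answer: -2560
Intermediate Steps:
(Y(-1)*40)*((-4 + 3) - 15) = (4*40)*((-4 + 3) - 15) = 160*(-1 - 15) = 160*(-16) = -2560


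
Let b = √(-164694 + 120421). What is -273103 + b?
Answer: -273103 + I*√44273 ≈ -2.731e+5 + 210.41*I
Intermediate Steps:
b = I*√44273 (b = √(-44273) = I*√44273 ≈ 210.41*I)
-273103 + b = -273103 + I*√44273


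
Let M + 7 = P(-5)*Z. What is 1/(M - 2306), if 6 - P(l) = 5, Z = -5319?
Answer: -1/7632 ≈ -0.00013103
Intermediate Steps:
P(l) = 1 (P(l) = 6 - 1*5 = 6 - 5 = 1)
M = -5326 (M = -7 + 1*(-5319) = -7 - 5319 = -5326)
1/(M - 2306) = 1/(-5326 - 2306) = 1/(-7632) = -1/7632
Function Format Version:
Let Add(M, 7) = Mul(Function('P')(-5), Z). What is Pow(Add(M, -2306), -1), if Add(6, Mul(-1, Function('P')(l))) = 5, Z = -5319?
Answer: Rational(-1, 7632) ≈ -0.00013103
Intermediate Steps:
Function('P')(l) = 1 (Function('P')(l) = Add(6, Mul(-1, 5)) = Add(6, -5) = 1)
M = -5326 (M = Add(-7, Mul(1, -5319)) = Add(-7, -5319) = -5326)
Pow(Add(M, -2306), -1) = Pow(Add(-5326, -2306), -1) = Pow(-7632, -1) = Rational(-1, 7632)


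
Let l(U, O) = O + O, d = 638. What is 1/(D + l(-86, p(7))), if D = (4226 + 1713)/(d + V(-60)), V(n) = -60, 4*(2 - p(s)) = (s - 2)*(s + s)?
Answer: -578/11979 ≈ -0.048251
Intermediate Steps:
p(s) = 2 - s*(-2 + s)/2 (p(s) = 2 - (s - 2)*(s + s)/4 = 2 - (-2 + s)*2*s/4 = 2 - s*(-2 + s)/2)
D = 5939/578 (D = (4226 + 1713)/(638 - 60) = 5939/578 ≈ 10.275)
l(U, O) = 2*O
1/(D + l(-86, p(7))) = 1/(5939/578 + 2*(2 + 7 - 1/2*7**2)) = 1/(5939/578 + 2*(2 + 7 - 1/2*49)) = 1/(5939/578 + 2*(2 + 7 - 49/2)) = 1/(5939/578 + 2*(-31/2)) = 1/(5939/578 - 31) = 1/(-11979/578) = -578/11979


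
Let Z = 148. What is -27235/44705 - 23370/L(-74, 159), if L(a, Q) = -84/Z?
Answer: 2577026301/62587 ≈ 41175.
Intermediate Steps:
L(a, Q) = -21/37 (L(a, Q) = -84/148 = -84*1/148 = -21/37)
-27235/44705 - 23370/L(-74, 159) = -27235/44705 - 23370/(-21/37) = -27235*1/44705 - 23370*(-37/21) = -5447/8941 + 288230/7 = 2577026301/62587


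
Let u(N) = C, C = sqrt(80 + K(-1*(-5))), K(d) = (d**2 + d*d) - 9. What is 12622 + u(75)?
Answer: 12633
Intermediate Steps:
K(d) = -9 + 2*d**2 (K(d) = (d**2 + d**2) - 9 = 2*d**2 - 9 = -9 + 2*d**2)
C = 11 (C = sqrt(80 + (-9 + 2*(-1*(-5))**2)) = sqrt(80 + (-9 + 2*5**2)) = sqrt(80 + (-9 + 2*25)) = sqrt(80 + (-9 + 50)) = sqrt(80 + 41) = sqrt(121) = 11)
u(N) = 11
12622 + u(75) = 12622 + 11 = 12633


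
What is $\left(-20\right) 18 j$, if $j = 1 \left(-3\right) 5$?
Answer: $5400$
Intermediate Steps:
$j = -15$ ($j = \left(-3\right) 5 = -15$)
$\left(-20\right) 18 j = \left(-20\right) 18 \left(-15\right) = \left(-360\right) \left(-15\right) = 5400$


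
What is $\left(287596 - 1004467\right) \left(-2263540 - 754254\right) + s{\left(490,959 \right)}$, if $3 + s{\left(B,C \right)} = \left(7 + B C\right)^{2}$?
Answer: $2384190989460$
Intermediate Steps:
$s{\left(B,C \right)} = -3 + \left(7 + B C\right)^{2}$
$\left(287596 - 1004467\right) \left(-2263540 - 754254\right) + s{\left(490,959 \right)} = \left(287596 - 1004467\right) \left(-2263540 - 754254\right) - \left(3 - \left(7 + 490 \cdot 959\right)^{2}\right) = \left(-716871\right) \left(-3017794\right) - \left(3 - \left(7 + 469910\right)^{2}\right) = 2163369002574 - \left(3 - 469917^{2}\right) = 2163369002574 + \left(-3 + 220821986889\right) = 2163369002574 + 220821986886 = 2384190989460$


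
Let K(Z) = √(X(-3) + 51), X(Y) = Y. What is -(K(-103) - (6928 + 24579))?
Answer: 31507 - 4*√3 ≈ 31500.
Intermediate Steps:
K(Z) = 4*√3 (K(Z) = √(-3 + 51) = √48 = 4*√3)
-(K(-103) - (6928 + 24579)) = -(4*√3 - (6928 + 24579)) = -(4*√3 - 1*31507) = -(4*√3 - 31507) = -(-31507 + 4*√3) = 31507 - 4*√3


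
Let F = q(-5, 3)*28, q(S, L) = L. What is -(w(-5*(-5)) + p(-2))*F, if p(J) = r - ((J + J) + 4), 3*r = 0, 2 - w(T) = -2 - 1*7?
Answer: -924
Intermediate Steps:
w(T) = 11 (w(T) = 2 - (-2 - 1*7) = 2 - (-2 - 7) = 2 - 1*(-9) = 2 + 9 = 11)
F = 84 (F = 3*28 = 84)
r = 0 (r = (⅓)*0 = 0)
p(J) = -4 - 2*J (p(J) = 0 - ((J + J) + 4) = 0 - (2*J + 4) = 0 - (4 + 2*J) = 0 + (-4 - 2*J) = -4 - 2*J)
-(w(-5*(-5)) + p(-2))*F = -(11 + (-4 - 2*(-2)))*84 = -(11 + (-4 + 4))*84 = -(11 + 0)*84 = -11*84 = -1*924 = -924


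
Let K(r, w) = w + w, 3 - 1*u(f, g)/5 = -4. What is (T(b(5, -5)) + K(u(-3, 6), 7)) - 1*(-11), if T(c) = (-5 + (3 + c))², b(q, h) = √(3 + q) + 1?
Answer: 34 - 4*√2 ≈ 28.343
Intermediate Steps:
u(f, g) = 35 (u(f, g) = 15 - 5*(-4) = 15 + 20 = 35)
K(r, w) = 2*w
b(q, h) = 1 + √(3 + q)
T(c) = (-2 + c)²
(T(b(5, -5)) + K(u(-3, 6), 7)) - 1*(-11) = ((-2 + (1 + √(3 + 5)))² + 2*7) - 1*(-11) = ((-2 + (1 + √8))² + 14) + 11 = ((-2 + (1 + 2*√2))² + 14) + 11 = ((-1 + 2*√2)² + 14) + 11 = (14 + (-1 + 2*√2)²) + 11 = 25 + (-1 + 2*√2)²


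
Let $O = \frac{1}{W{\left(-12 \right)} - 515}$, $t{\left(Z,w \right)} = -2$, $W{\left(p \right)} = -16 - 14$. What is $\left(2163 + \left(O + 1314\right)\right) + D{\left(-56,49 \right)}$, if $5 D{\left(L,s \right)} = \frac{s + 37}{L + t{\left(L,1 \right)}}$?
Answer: $\frac{54949269}{15805} \approx 3476.7$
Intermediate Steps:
$W{\left(p \right)} = -30$ ($W{\left(p \right)} = -16 - 14 = -30$)
$D{\left(L,s \right)} = \frac{37 + s}{5 \left(-2 + L\right)}$ ($D{\left(L,s \right)} = \frac{\left(s + 37\right) \frac{1}{L - 2}}{5} = \frac{\left(37 + s\right) \frac{1}{-2 + L}}{5} = \frac{\frac{1}{-2 + L} \left(37 + s\right)}{5} = \frac{37 + s}{5 \left(-2 + L\right)}$)
$O = - \frac{1}{545}$ ($O = \frac{1}{-30 - 515} = \frac{1}{-545} = - \frac{1}{545} \approx -0.0018349$)
$\left(2163 + \left(O + 1314\right)\right) + D{\left(-56,49 \right)} = \left(2163 + \left(- \frac{1}{545} + 1314\right)\right) + \frac{37 + 49}{5 \left(-2 - 56\right)} = \left(2163 + \frac{716129}{545}\right) + \frac{1}{5} \frac{1}{-58} \cdot 86 = \frac{1894964}{545} + \frac{1}{5} \left(- \frac{1}{58}\right) 86 = \frac{1894964}{545} - \frac{43}{145} = \frac{54949269}{15805}$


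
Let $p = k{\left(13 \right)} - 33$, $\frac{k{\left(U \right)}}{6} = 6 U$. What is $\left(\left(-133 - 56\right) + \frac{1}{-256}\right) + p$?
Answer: $\frac{62975}{256} \approx 246.0$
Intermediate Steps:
$k{\left(U \right)} = 36 U$ ($k{\left(U \right)} = 6 \cdot 6 U = 36 U$)
$p = 435$ ($p = 36 \cdot 13 - 33 = 468 - 33 = 435$)
$\left(\left(-133 - 56\right) + \frac{1}{-256}\right) + p = \left(\left(-133 - 56\right) + \frac{1}{-256}\right) + 435 = \left(-189 - \frac{1}{256}\right) + 435 = - \frac{48385}{256} + 435 = \frac{62975}{256}$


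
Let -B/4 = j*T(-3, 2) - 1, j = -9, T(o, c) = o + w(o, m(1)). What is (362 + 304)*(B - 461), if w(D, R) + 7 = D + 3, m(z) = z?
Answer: -544122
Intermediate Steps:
w(D, R) = -4 + D (w(D, R) = -7 + (D + 3) = -7 + (3 + D) = -4 + D)
T(o, c) = -4 + 2*o (T(o, c) = o + (-4 + o) = -4 + 2*o)
B = -356 (B = -4*(-9*(-4 + 2*(-3)) - 1) = -4*(-9*(-4 - 6) - 1) = -4*(-9*(-10) - 1) = -4*(90 - 1) = -4*89 = -356)
(362 + 304)*(B - 461) = (362 + 304)*(-356 - 461) = 666*(-817) = -544122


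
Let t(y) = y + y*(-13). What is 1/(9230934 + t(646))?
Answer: 1/9223182 ≈ 1.0842e-7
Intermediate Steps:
t(y) = -12*y (t(y) = y - 13*y = -12*y)
1/(9230934 + t(646)) = 1/(9230934 - 12*646) = 1/(9230934 - 7752) = 1/9223182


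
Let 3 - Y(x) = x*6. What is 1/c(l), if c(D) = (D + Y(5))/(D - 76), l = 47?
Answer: -29/20 ≈ -1.4500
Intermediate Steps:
Y(x) = 3 - 6*x (Y(x) = 3 - x*6 = 3 - 6*x)
c(D) = (-27 + D)/(-76 + D) (c(D) = (D + (3 - 6*5))/(D - 76) = (D + (3 - 30))/(-76 + D) = (D - 27)/(-76 + D) = (-27 + D)/(-76 + D))
1/c(l) = 1/((-27 + 47)/(-76 + 47)) = 1/(20/(-29)) = 1/(-1/29*20) = 1/(-20/29) = -29/20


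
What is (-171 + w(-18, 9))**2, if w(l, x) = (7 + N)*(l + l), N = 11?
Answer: 670761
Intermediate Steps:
w(l, x) = 36*l (w(l, x) = (7 + 11)*(l + l) = 18*(2*l) = 36*l)
(-171 + w(-18, 9))**2 = (-171 + 36*(-18))**2 = (-171 - 648)**2 = (-819)**2 = 670761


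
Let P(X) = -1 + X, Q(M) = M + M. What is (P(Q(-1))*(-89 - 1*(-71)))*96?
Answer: 5184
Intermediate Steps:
Q(M) = 2*M
(P(Q(-1))*(-89 - 1*(-71)))*96 = ((-1 + 2*(-1))*(-89 - 1*(-71)))*96 = ((-1 - 2)*(-89 + 71))*96 = -3*(-18)*96 = 54*96 = 5184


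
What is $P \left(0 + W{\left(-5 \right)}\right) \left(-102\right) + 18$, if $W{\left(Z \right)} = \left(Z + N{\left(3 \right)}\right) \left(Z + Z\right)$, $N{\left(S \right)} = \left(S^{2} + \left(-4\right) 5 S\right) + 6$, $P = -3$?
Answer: $153018$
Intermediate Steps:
$N{\left(S \right)} = 6 + S^{2} - 20 S$ ($N{\left(S \right)} = \left(S^{2} - 20 S\right) + 6 = 6 + S^{2} - 20 S$)
$W{\left(Z \right)} = 2 Z \left(-45 + Z\right)$ ($W{\left(Z \right)} = \left(Z + \left(6 + 3^{2} - 60\right)\right) \left(Z + Z\right) = \left(Z + \left(6 + 9 - 60\right)\right) 2 Z = \left(Z - 45\right) 2 Z = \left(-45 + Z\right) 2 Z = 2 Z \left(-45 + Z\right)$)
$P \left(0 + W{\left(-5 \right)}\right) \left(-102\right) + 18 = - 3 \left(0 + 2 \left(-5\right) \left(-45 - 5\right)\right) \left(-102\right) + 18 = - 3 \left(0 + 2 \left(-5\right) \left(-50\right)\right) \left(-102\right) + 18 = - 3 \left(0 + 500\right) \left(-102\right) + 18 = \left(-3\right) 500 \left(-102\right) + 18 = \left(-1500\right) \left(-102\right) + 18 = 153000 + 18 = 153018$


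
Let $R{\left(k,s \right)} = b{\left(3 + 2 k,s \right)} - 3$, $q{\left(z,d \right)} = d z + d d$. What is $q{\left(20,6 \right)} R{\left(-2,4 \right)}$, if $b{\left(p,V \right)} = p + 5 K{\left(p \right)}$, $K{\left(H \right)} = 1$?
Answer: $156$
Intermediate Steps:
$q{\left(z,d \right)} = d^{2} + d z$ ($q{\left(z,d \right)} = d z + d^{2} = d^{2} + d z$)
$b{\left(p,V \right)} = 5 + p$ ($b{\left(p,V \right)} = p + 5 \cdot 1 = p + 5 = 5 + p$)
$R{\left(k,s \right)} = 5 + 2 k$ ($R{\left(k,s \right)} = \left(5 + \left(3 + 2 k\right)\right) - 3 = \left(8 + 2 k\right) - 3 = 5 + 2 k$)
$q{\left(20,6 \right)} R{\left(-2,4 \right)} = 6 \left(6 + 20\right) \left(5 + 2 \left(-2\right)\right) = 6 \cdot 26 \left(5 - 4\right) = 156 \cdot 1 = 156$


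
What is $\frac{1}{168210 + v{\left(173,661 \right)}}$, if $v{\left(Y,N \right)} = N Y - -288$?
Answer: $\frac{1}{282851} \approx 3.5354 \cdot 10^{-6}$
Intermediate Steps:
$v{\left(Y,N \right)} = 288 + N Y$ ($v{\left(Y,N \right)} = N Y + 288 = 288 + N Y$)
$\frac{1}{168210 + v{\left(173,661 \right)}} = \frac{1}{168210 + \left(288 + 661 \cdot 173\right)} = \frac{1}{168210 + \left(288 + 114353\right)} = \frac{1}{168210 + 114641} = \frac{1}{282851}$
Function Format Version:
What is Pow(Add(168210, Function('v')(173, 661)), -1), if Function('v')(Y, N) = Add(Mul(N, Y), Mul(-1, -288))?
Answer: Rational(1, 282851) ≈ 3.5354e-6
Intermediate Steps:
Function('v')(Y, N) = Add(288, Mul(N, Y)) (Function('v')(Y, N) = Add(Mul(N, Y), 288) = Add(288, Mul(N, Y)))
Pow(Add(168210, Function('v')(173, 661)), -1) = Pow(Add(168210, Add(288, Mul(661, 173))), -1) = Pow(Add(168210, Add(288, 114353)), -1) = Pow(Add(168210, 114641), -1) = Pow(282851, -1) = Rational(1, 282851)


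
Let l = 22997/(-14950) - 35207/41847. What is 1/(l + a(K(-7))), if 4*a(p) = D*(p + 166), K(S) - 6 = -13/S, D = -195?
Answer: -673736700/5711882678377 ≈ -0.00011795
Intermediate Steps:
K(S) = 6 - 13/S
a(p) = -16185/2 - 195*p/4 (a(p) = (-195*(p + 166))/4 = (-195*(166 + p))/4 = (-32370 - 195*p)/4 = -16185/2 - 195*p/4)
l = -114515393/48124050 (l = 22997*(-1/14950) - 35207*1/41847 = -1769/1150 - 35207/41847 = -114515393/48124050 ≈ -2.3796)
1/(l + a(K(-7))) = 1/(-114515393/48124050 + (-16185/2 - 195*(6 - 13/(-7))/4)) = 1/(-114515393/48124050 + (-16185/2 - 195*(6 - 13*(-⅐))/4)) = 1/(-114515393/48124050 + (-16185/2 - 195*(6 + 13/7)/4)) = 1/(-114515393/48124050 + (-16185/2 - 195/4*55/7)) = 1/(-114515393/48124050 + (-16185/2 - 10725/28)) = 1/(-114515393/48124050 - 237315/28) = 1/(-5711882678377/673736700) = -673736700/5711882678377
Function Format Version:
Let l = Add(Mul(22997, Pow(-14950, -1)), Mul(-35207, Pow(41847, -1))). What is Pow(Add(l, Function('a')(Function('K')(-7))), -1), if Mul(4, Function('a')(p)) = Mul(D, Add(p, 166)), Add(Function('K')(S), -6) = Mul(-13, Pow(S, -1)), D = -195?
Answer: Rational(-673736700, 5711882678377) ≈ -0.00011795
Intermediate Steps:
Function('K')(S) = Add(6, Mul(-13, Pow(S, -1)))
Function('a')(p) = Add(Rational(-16185, 2), Mul(Rational(-195, 4), p)) (Function('a')(p) = Mul(Rational(1, 4), Mul(-195, Add(p, 166))) = Mul(Rational(1, 4), Mul(-195, Add(166, p))) = Mul(Rational(1, 4), Add(-32370, Mul(-195, p))) = Add(Rational(-16185, 2), Mul(Rational(-195, 4), p)))
l = Rational(-114515393, 48124050) (l = Add(Mul(22997, Rational(-1, 14950)), Mul(-35207, Rational(1, 41847))) = Add(Rational(-1769, 1150), Rational(-35207, 41847)) = Rational(-114515393, 48124050) ≈ -2.3796)
Pow(Add(l, Function('a')(Function('K')(-7))), -1) = Pow(Add(Rational(-114515393, 48124050), Add(Rational(-16185, 2), Mul(Rational(-195, 4), Add(6, Mul(-13, Pow(-7, -1)))))), -1) = Pow(Add(Rational(-114515393, 48124050), Add(Rational(-16185, 2), Mul(Rational(-195, 4), Add(6, Mul(-13, Rational(-1, 7)))))), -1) = Pow(Add(Rational(-114515393, 48124050), Add(Rational(-16185, 2), Mul(Rational(-195, 4), Add(6, Rational(13, 7))))), -1) = Pow(Add(Rational(-114515393, 48124050), Add(Rational(-16185, 2), Mul(Rational(-195, 4), Rational(55, 7)))), -1) = Pow(Add(Rational(-114515393, 48124050), Add(Rational(-16185, 2), Rational(-10725, 28))), -1) = Pow(Add(Rational(-114515393, 48124050), Rational(-237315, 28)), -1) = Pow(Rational(-5711882678377, 673736700), -1) = Rational(-673736700, 5711882678377)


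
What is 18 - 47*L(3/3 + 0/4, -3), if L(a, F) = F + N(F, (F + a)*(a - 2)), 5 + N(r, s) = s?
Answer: 300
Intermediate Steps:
N(r, s) = -5 + s
L(a, F) = -5 + F + (-2 + a)*(F + a) (L(a, F) = F + (-5 + (F + a)*(a - 2)) = F + (-5 + (F + a)*(-2 + a)) = F + (-5 + (-2 + a)*(F + a)) = -5 + F + (-2 + a)*(F + a))
18 - 47*L(3/3 + 0/4, -3) = 18 - 47*(-5 + (3/3 + 0/4)**2 - 1*(-3) - 2*(3/3 + 0/4) - 3*(3/3 + 0/4)) = 18 - 47*(-5 + (3*(1/3) + 0*(1/4))**2 + 3 - 2*(3*(1/3) + 0*(1/4)) - 3*(3*(1/3) + 0*(1/4))) = 18 - 47*(-5 + (1 + 0)**2 + 3 - 2*(1 + 0) - 3*(1 + 0)) = 18 - 47*(-5 + 1**2 + 3 - 2*1 - 3*1) = 18 - 47*(-5 + 1 + 3 - 2 - 3) = 18 - 47*(-6) = 18 + 282 = 300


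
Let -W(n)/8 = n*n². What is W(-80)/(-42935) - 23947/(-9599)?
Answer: -7657867911/82426613 ≈ -92.905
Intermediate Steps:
W(n) = -8*n³ (W(n) = -8*n*n² = -8*n³)
W(-80)/(-42935) - 23947/(-9599) = -8*(-80)³/(-42935) - 23947/(-9599) = -8*(-512000)*(-1/42935) - 23947*(-1/9599) = 4096000*(-1/42935) + 23947/9599 = -819200/8587 + 23947/9599 = -7657867911/82426613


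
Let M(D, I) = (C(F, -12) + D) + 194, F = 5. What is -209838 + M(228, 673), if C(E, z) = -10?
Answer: -209426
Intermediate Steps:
M(D, I) = 184 + D (M(D, I) = (-10 + D) + 194 = 184 + D)
-209838 + M(228, 673) = -209838 + (184 + 228) = -209838 + 412 = -209426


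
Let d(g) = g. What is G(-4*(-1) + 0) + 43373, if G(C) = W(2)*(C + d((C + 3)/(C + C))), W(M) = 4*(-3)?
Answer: 86629/2 ≈ 43315.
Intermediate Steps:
W(M) = -12
G(C) = -12*C - 6*(3 + C)/C (G(C) = -12*(C + (C + 3)/(C + C)) = -12*(C + (3 + C)/((2*C))) = -12*(C + (3 + C)*(1/(2*C))) = -12*(C + (3 + C)/(2*C)) = -12*C - 6*(3 + C)/C)
G(-4*(-1) + 0) + 43373 = (-6 - 18/(-4*(-1) + 0) - 12*(-4*(-1) + 0)) + 43373 = (-6 - 18/(4 + 0) - 12*(4 + 0)) + 43373 = (-6 - 18/4 - 12*4) + 43373 = (-6 - 18*1/4 - 48) + 43373 = (-6 - 9/2 - 48) + 43373 = -117/2 + 43373 = 86629/2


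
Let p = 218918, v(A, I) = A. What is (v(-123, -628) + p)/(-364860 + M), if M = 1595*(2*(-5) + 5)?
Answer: -43759/74567 ≈ -0.58684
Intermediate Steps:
M = -7975 (M = 1595*(-10 + 5) = 1595*(-5) = -7975)
(v(-123, -628) + p)/(-364860 + M) = (-123 + 218918)/(-364860 - 7975) = 218795/(-372835) = 218795*(-1/372835) = -43759/74567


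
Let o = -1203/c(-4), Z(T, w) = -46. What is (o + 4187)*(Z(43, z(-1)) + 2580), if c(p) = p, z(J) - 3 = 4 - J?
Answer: 22743917/2 ≈ 1.1372e+7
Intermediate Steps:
z(J) = 7 - J (z(J) = 3 + (4 - J) = 7 - J)
o = 1203/4 (o = -1203/(-4) = -1203*(-1/4) = 1203/4 ≈ 300.75)
(o + 4187)*(Z(43, z(-1)) + 2580) = (1203/4 + 4187)*(-46 + 2580) = (17951/4)*2534 = 22743917/2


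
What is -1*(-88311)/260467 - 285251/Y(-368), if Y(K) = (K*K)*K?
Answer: 4475368294169/12980641746944 ≈ 0.34477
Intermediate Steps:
Y(K) = K**3 (Y(K) = K**2*K = K**3)
-1*(-88311)/260467 - 285251/Y(-368) = -1*(-88311)/260467 - 285251/((-368)**3) = 88311*(1/260467) - 285251/(-49836032) = 88311/260467 - 285251*(-1/49836032) = 88311/260467 + 285251/49836032 = 4475368294169/12980641746944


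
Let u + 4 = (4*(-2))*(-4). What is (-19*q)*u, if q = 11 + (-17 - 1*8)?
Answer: 7448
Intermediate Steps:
u = 28 (u = -4 + (4*(-2))*(-4) = -4 - 8*(-4) = -4 + 32 = 28)
q = -14 (q = 11 + (-17 - 8) = 11 - 25 = -14)
(-19*q)*u = -19*(-14)*28 = 266*28 = 7448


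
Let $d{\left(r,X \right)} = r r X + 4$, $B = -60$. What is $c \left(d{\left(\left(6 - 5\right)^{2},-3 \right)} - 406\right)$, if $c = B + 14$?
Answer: $18630$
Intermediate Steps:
$d{\left(r,X \right)} = 4 + X r^{2}$ ($d{\left(r,X \right)} = r^{2} X + 4 = X r^{2} + 4 = 4 + X r^{2}$)
$c = -46$ ($c = -60 + 14 = -46$)
$c \left(d{\left(\left(6 - 5\right)^{2},-3 \right)} - 406\right) = - 46 \left(\left(4 - 3 \left(\left(6 - 5\right)^{2}\right)^{2}\right) - 406\right) = - 46 \left(\left(4 - 3 \left(1^{2}\right)^{2}\right) - 406\right) = - 46 \left(\left(4 - 3 \cdot 1^{2}\right) - 406\right) = - 46 \left(\left(4 - 3\right) - 406\right) = - 46 \left(1 - 406\right) = \left(-46\right) \left(-405\right) = 18630$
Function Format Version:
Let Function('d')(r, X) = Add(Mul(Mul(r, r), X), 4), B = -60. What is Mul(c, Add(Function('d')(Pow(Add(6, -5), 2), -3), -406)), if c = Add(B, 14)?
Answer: 18630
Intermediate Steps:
Function('d')(r, X) = Add(4, Mul(X, Pow(r, 2))) (Function('d')(r, X) = Add(Mul(Pow(r, 2), X), 4) = Add(Mul(X, Pow(r, 2)), 4) = Add(4, Mul(X, Pow(r, 2))))
c = -46 (c = Add(-60, 14) = -46)
Mul(c, Add(Function('d')(Pow(Add(6, -5), 2), -3), -406)) = Mul(-46, Add(Add(4, Mul(-3, Pow(Pow(Add(6, -5), 2), 2))), -406)) = Mul(-46, Add(Add(4, Mul(-3, Pow(Pow(1, 2), 2))), -406)) = Mul(-46, Add(Add(4, Mul(-3, Pow(1, 2))), -406)) = Mul(-46, Add(Add(4, Mul(-3, 1)), -406)) = Mul(-46, Add(Add(4, -3), -406)) = Mul(-46, Add(1, -406)) = Mul(-46, -405) = 18630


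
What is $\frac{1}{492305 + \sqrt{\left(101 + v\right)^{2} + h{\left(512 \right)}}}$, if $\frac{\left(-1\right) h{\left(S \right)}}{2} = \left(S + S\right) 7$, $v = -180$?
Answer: $\frac{98461}{48472844224} - \frac{i \sqrt{8095}}{242364221120} \approx 2.0313 \cdot 10^{-6} - 3.7123 \cdot 10^{-10} i$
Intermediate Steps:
$h{\left(S \right)} = - 28 S$ ($h{\left(S \right)} = - 2 \left(S + S\right) 7 = - 2 \cdot 2 S 7 = - 2 \cdot 14 S = - 28 S$)
$\frac{1}{492305 + \sqrt{\left(101 + v\right)^{2} + h{\left(512 \right)}}} = \frac{1}{492305 + \sqrt{\left(101 - 180\right)^{2} - 14336}} = \frac{1}{492305 + \sqrt{\left(-79\right)^{2} - 14336}} = \frac{1}{492305 + \sqrt{6241 - 14336}} = \frac{1}{492305 + \sqrt{-8095}} = \frac{1}{492305 + i \sqrt{8095}}$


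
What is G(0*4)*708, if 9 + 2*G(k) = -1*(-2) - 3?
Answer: -3540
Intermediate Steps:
G(k) = -5 (G(k) = -9/2 + (-1*(-2) - 3)/2 = -9/2 + (2 - 3)/2 = -9/2 + (½)*(-1) = -9/2 - ½ = -5)
G(0*4)*708 = -5*708 = -3540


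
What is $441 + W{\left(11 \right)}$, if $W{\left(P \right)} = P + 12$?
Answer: $464$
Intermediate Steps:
$W{\left(P \right)} = 12 + P$
$441 + W{\left(11 \right)} = 441 + \left(12 + 11\right) = 441 + 23 = 464$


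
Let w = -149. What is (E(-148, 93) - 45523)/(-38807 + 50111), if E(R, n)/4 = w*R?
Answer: 42685/11304 ≈ 3.7761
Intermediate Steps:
E(R, n) = -596*R (E(R, n) = 4*(-149*R) = -596*R)
(E(-148, 93) - 45523)/(-38807 + 50111) = (-596*(-148) - 45523)/(-38807 + 50111) = (88208 - 45523)/11304 = 42685*(1/11304) = 42685/11304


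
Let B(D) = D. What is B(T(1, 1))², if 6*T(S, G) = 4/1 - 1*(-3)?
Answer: 49/36 ≈ 1.3611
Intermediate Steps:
T(S, G) = 7/6 (T(S, G) = (4/1 - 1*(-3))/6 = (4*1 + 3)/6 = (4 + 3)/6 = (⅙)*7 = 7/6)
B(T(1, 1))² = (7/6)² = 49/36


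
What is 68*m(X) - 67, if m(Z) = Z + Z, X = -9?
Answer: -1291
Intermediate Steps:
m(Z) = 2*Z
68*m(X) - 67 = 68*(2*(-9)) - 67 = 68*(-18) - 67 = -1224 - 67 = -1291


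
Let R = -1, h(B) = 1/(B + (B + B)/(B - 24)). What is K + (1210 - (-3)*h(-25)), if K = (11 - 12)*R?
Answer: 1422778/1175 ≈ 1210.9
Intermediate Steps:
h(B) = 1/(B + 2*B/(-24 + B)) (h(B) = 1/(B + (2*B)/(-24 + B)) = 1/(B + 2*B/(-24 + B)))
K = 1 (K = (11 - 12)*(-1) = -1*(-1) = 1)
K + (1210 - (-3)*h(-25)) = 1 + (1210 - (-3)*(-24 - 25)/((-25)*(-22 - 25))) = 1 + (1210 - (-3)*(-1/25*(-49)/(-47))) = 1 + (1210 - (-3)*(-1/25*(-1/47)*(-49))) = 1 + (1210 - (-3)*(-49)/1175) = 1 + (1210 - 1*147/1175) = 1 + (1210 - 147/1175) = 1 + 1421603/1175 = 1422778/1175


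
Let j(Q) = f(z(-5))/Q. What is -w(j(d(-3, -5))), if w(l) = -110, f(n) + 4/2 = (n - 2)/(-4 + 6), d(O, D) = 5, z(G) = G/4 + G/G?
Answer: 110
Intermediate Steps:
z(G) = 1 + G/4 (z(G) = G*(¼) + 1 = G/4 + 1 = 1 + G/4)
f(n) = -3 + n/2 (f(n) = -2 + (n - 2)/(-4 + 6) = -2 + (-2 + n)/2 = -2 + (-2 + n)*(½) = -2 + (-1 + n/2) = -3 + n/2)
j(Q) = -25/(8*Q) (j(Q) = (-3 + (1 + (¼)*(-5))/2)/Q = (-3 + (1 - 5/4)/2)/Q = (-3 + (½)*(-¼))/Q = (-3 - ⅛)/Q = -25/(8*Q))
-w(j(d(-3, -5))) = -1*(-110) = 110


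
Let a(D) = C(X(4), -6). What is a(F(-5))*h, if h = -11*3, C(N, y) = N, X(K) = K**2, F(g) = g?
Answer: -528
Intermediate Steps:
a(D) = 16 (a(D) = 4**2 = 16)
h = -33
a(F(-5))*h = 16*(-33) = -528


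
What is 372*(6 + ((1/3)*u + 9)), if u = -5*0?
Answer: 5580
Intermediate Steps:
u = 0
372*(6 + ((1/3)*u + 9)) = 372*(6 + ((1/3)*0 + 9)) = 372*(6 + (0 + 9)) = 372*(6 + 9) = 372*15 = 5580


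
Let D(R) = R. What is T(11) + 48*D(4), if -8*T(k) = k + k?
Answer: 757/4 ≈ 189.25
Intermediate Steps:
T(k) = -k/4 (T(k) = -(k + k)/8 = -k/4)
T(11) + 48*D(4) = -1/4*11 + 48*4 = -11/4 + 192 = 757/4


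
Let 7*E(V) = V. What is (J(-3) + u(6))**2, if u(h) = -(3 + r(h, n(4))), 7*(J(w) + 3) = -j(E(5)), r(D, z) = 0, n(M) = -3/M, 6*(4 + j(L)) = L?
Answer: 2563201/86436 ≈ 29.654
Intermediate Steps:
E(V) = V/7
j(L) = -4 + L/6
J(w) = -719/294 (J(w) = -3 + (-(-4 + ((1/7)*5)/6))/7 = -3 + (-(-4 + (1/6)*(5/7)))/7 = -3 + (-(-4 + 5/42))/7 = -3 + (-1*(-163/42))/7 = -3 + (1/7)*(163/42) = -3 + 163/294 = -719/294)
u(h) = -3 (u(h) = -(3 + 0) = -1*3 = -3)
(J(-3) + u(6))**2 = (-719/294 - 3)**2 = (-1601/294)**2 = 2563201/86436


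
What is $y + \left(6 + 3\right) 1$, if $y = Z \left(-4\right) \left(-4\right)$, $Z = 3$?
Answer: $57$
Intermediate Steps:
$y = 48$ ($y = 3 \left(-4\right) \left(-4\right) = \left(-12\right) \left(-4\right) = 48$)
$y + \left(6 + 3\right) 1 = 48 + \left(6 + 3\right) 1 = 48 + 9 \cdot 1 = 48 + 9 = 57$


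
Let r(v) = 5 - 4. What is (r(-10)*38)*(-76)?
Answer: -2888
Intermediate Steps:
r(v) = 1
(r(-10)*38)*(-76) = (1*38)*(-76) = 38*(-76) = -2888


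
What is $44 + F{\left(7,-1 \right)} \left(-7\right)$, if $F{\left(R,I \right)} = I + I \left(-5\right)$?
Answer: $16$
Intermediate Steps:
$F{\left(R,I \right)} = - 4 I$ ($F{\left(R,I \right)} = I - 5 I = - 4 I$)
$44 + F{\left(7,-1 \right)} \left(-7\right) = 44 + \left(-4\right) \left(-1\right) \left(-7\right) = 44 + 4 \left(-7\right) = 44 - 28 = 16$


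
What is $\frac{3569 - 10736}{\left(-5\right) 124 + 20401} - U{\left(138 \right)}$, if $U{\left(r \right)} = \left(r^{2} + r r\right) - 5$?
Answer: $- \frac{753326990}{19781} \approx -38083.0$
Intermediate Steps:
$U{\left(r \right)} = -5 + 2 r^{2}$ ($U{\left(r \right)} = \left(r^{2} + r^{2}\right) - 5 = 2 r^{2} - 5 = -5 + 2 r^{2}$)
$\frac{3569 - 10736}{\left(-5\right) 124 + 20401} - U{\left(138 \right)} = \frac{3569 - 10736}{\left(-5\right) 124 + 20401} - \left(-5 + 2 \cdot 138^{2}\right) = - \frac{7167}{-620 + 20401} - \left(-5 + 2 \cdot 19044\right) = - \frac{7167}{19781} - \left(-5 + 38088\right) = \left(-7167\right) \frac{1}{19781} - 38083 = - \frac{7167}{19781} - 38083 = - \frac{753326990}{19781}$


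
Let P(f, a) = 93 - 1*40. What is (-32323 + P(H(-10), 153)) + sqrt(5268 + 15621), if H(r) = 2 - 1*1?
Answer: -32270 + 3*sqrt(2321) ≈ -32125.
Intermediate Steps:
H(r) = 1 (H(r) = 2 - 1 = 1)
P(f, a) = 53 (P(f, a) = 93 - 40 = 53)
(-32323 + P(H(-10), 153)) + sqrt(5268 + 15621) = (-32323 + 53) + sqrt(5268 + 15621) = -32270 + sqrt(20889) = -32270 + 3*sqrt(2321)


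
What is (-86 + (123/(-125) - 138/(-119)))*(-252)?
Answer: 45958932/2125 ≈ 21628.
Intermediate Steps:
(-86 + (123/(-125) - 138/(-119)))*(-252) = (-86 + (123*(-1/125) - 138*(-1/119)))*(-252) = (-86 + (-123/125 + 138/119))*(-252) = (-86 + 2613/14875)*(-252) = -1276637/14875*(-252) = 45958932/2125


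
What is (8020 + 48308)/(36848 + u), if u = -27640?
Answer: 7041/1151 ≈ 6.1173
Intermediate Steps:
(8020 + 48308)/(36848 + u) = (8020 + 48308)/(36848 - 27640) = 56328/9208 = 56328*(1/9208) = 7041/1151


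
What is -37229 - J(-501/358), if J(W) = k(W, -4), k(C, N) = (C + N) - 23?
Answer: -13317815/358 ≈ -37201.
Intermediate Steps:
k(C, N) = -23 + C + N
J(W) = -27 + W (J(W) = -23 + W - 4 = -27 + W)
-37229 - J(-501/358) = -37229 - (-27 - 501/358) = -37229 - 1*(-10167/358) = -37229 + 10167/358 = -13317815/358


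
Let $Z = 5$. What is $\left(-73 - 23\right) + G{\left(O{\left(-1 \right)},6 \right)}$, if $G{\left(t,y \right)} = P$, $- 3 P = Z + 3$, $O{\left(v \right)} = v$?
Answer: $- \frac{296}{3} \approx -98.667$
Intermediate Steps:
$P = - \frac{8}{3}$ ($P = - \frac{5 + 3}{3} = \left(- \frac{1}{3}\right) 8 = - \frac{8}{3} \approx -2.6667$)
$G{\left(t,y \right)} = - \frac{8}{3}$
$\left(-73 - 23\right) + G{\left(O{\left(-1 \right)},6 \right)} = \left(-73 - 23\right) - \frac{8}{3} = -96 - \frac{8}{3} = - \frac{296}{3}$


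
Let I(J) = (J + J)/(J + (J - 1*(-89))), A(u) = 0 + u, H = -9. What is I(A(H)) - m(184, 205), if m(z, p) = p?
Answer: -14573/71 ≈ -205.25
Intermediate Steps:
A(u) = u
I(J) = 2*J/(89 + 2*J) (I(J) = (2*J)/(J + (J + 89)) = (2*J)/(J + (89 + J)) = (2*J)/(89 + 2*J) = 2*J/(89 + 2*J))
I(A(H)) - m(184, 205) = 2*(-9)/(89 + 2*(-9)) - 1*205 = 2*(-9)/(89 - 18) - 205 = 2*(-9)/71 - 205 = 2*(-9)*(1/71) - 205 = -18/71 - 205 = -14573/71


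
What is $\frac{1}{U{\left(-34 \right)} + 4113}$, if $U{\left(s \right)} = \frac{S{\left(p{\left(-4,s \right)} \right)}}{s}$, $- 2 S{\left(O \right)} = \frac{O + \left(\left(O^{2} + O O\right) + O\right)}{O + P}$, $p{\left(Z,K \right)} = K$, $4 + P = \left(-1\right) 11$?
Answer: $\frac{49}{201504} \approx 0.00024317$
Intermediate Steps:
$P = -15$ ($P = -4 - 11 = -15$)
$S{\left(O \right)} = - \frac{2 O + 2 O^{2}}{2 \left(-15 + O\right)}$ ($S{\left(O \right)} = - \frac{\left(O + \left(\left(O^{2} + O O\right) + O\right)\right) \frac{1}{O - 15}}{2} = - \frac{\left(O + \left(\left(O^{2} + O^{2}\right) + O\right)\right) \frac{1}{-15 + O}}{2} = - \frac{\left(O + \left(2 O^{2} + O\right)\right) \frac{1}{-15 + O}}{2} = - \frac{\left(O + \left(O + 2 O^{2}\right)\right) \frac{1}{-15 + O}}{2} = - \frac{\left(2 O + 2 O^{2}\right) \frac{1}{-15 + O}}{2} = - \frac{\frac{1}{-15 + O} \left(2 O + 2 O^{2}\right)}{2} = - \frac{2 O + 2 O^{2}}{2 \left(-15 + O\right)}$)
$U{\left(s \right)} = - \frac{1 + s}{-15 + s}$ ($U{\left(s \right)} = \frac{\left(-1\right) s \frac{1}{-15 + s} \left(1 + s\right)}{s} = - \frac{1 + s}{-15 + s}$)
$\frac{1}{U{\left(-34 \right)} + 4113} = \frac{1}{\frac{-1 - -34}{-15 - 34} + 4113} = \frac{1}{\frac{-1 + 34}{-49} + 4113} = \frac{1}{\left(- \frac{1}{49}\right) 33 + 4113} = \frac{1}{- \frac{33}{49} + 4113} = \frac{1}{\frac{201504}{49}} = \frac{49}{201504}$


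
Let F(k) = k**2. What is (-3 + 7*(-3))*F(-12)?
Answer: -3456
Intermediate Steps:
(-3 + 7*(-3))*F(-12) = (-3 + 7*(-3))*(-12)**2 = (-3 - 21)*144 = -24*144 = -3456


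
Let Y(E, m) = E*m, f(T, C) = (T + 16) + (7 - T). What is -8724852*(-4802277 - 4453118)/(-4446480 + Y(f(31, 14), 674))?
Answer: -40375975788270/2215489 ≈ -1.8224e+7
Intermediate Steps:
f(T, C) = 23 (f(T, C) = (16 + T) + (7 - T) = 23)
-8724852*(-4802277 - 4453118)/(-4446480 + Y(f(31, 14), 674)) = -8724852*(-4802277 - 4453118)/(-4446480 + 23*674) = -8724852*(-9255395/(-4446480 + 15502)) = -8724852/((-4430978*(-1/9255395))) = -8724852/4430978/9255395 = -8724852*9255395/4430978 = -40375975788270/2215489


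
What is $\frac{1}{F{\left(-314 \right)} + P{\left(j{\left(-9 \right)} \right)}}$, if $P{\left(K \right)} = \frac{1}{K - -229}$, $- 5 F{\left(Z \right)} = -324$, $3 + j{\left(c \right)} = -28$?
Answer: $\frac{990}{64157} \approx 0.015431$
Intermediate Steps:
$j{\left(c \right)} = -31$ ($j{\left(c \right)} = -3 - 28 = -31$)
$F{\left(Z \right)} = \frac{324}{5}$ ($F{\left(Z \right)} = \left(- \frac{1}{5}\right) \left(-324\right) = \frac{324}{5}$)
$P{\left(K \right)} = \frac{1}{229 + K}$ ($P{\left(K \right)} = \frac{1}{K + 229} = \frac{1}{229 + K}$)
$\frac{1}{F{\left(-314 \right)} + P{\left(j{\left(-9 \right)} \right)}} = \frac{1}{\frac{324}{5} + \frac{1}{229 - 31}} = \frac{1}{\frac{324}{5} + \frac{1}{198}} = \frac{1}{\frac{64157}{990}} = \frac{990}{64157}$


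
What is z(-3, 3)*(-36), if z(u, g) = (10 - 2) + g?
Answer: -396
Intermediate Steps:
z(u, g) = 8 + g
z(-3, 3)*(-36) = (8 + 3)*(-36) = 11*(-36) = -396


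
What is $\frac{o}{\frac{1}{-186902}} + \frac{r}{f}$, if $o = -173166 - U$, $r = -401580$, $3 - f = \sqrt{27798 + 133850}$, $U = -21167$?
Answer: $\frac{4591988952008362}{161639} + \frac{1606320 \sqrt{10103}}{161639} \approx 2.8409 \cdot 10^{10}$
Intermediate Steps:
$f = 3 - 4 \sqrt{10103}$ ($f = 3 - \sqrt{27798 + 133850} = 3 - \sqrt{161648} = 3 - 4 \sqrt{10103} \approx -399.05$)
$o = -151999$ ($o = -173166 - -21167 = -173166 + 21167 = -151999$)
$\frac{o}{\frac{1}{-186902}} + \frac{r}{f} = - \frac{151999}{\frac{1}{-186902}} - \frac{401580}{3 - 4 \sqrt{10103}} = - \frac{151999}{- \frac{1}{186902}} - \frac{401580}{3 - 4 \sqrt{10103}} = \left(-151999\right) \left(-186902\right) - \frac{401580}{3 - 4 \sqrt{10103}} = 28408917098 - \frac{401580}{3 - 4 \sqrt{10103}}$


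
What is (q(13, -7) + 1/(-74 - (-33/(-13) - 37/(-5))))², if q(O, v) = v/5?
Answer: 1483559289/744198400 ≈ 1.9935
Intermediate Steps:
q(O, v) = v/5 (q(O, v) = v*(⅕) = v/5)
(q(13, -7) + 1/(-74 - (-33/(-13) - 37/(-5))))² = ((⅕)*(-7) + 1/(-74 - (-33/(-13) - 37/(-5))))² = (-7/5 + 1/(-74 - (-33*(-1/13) - 37*(-⅕))))² = (-7/5 + 1/(-74 - (33/13 + 37/5)))² = (-7/5 + 1/(-74 - 1*646/65))² = (-7/5 + 1/(-74 - 646/65))² = (-7/5 + 1/(-5456/65))² = (-7/5 - 65/5456)² = (-38517/27280)² = 1483559289/744198400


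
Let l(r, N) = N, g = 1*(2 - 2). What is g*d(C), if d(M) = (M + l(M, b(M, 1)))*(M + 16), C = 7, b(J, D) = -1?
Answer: 0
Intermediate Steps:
g = 0 (g = 1*0 = 0)
d(M) = (-1 + M)*(16 + M) (d(M) = (M - 1)*(M + 16) = (-1 + M)*(16 + M))
g*d(C) = 0*(-16 + 7**2 + 15*7) = 0*(-16 + 49 + 105) = 0*138 = 0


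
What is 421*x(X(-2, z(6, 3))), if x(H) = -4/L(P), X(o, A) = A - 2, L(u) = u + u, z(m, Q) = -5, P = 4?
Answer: -421/2 ≈ -210.50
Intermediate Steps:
L(u) = 2*u
X(o, A) = -2 + A
x(H) = -½ (x(H) = -4/(2*4) = -4/8 = -4*⅛ = -½)
421*x(X(-2, z(6, 3))) = 421*(-½) = -421/2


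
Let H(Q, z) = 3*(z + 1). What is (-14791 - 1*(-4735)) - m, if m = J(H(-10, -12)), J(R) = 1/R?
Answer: -331847/33 ≈ -10056.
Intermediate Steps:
H(Q, z) = 3 + 3*z (H(Q, z) = 3*(1 + z) = 3 + 3*z)
m = -1/33 (m = 1/(3 + 3*(-12)) = 1/(3 - 36) = 1/(-33) = -1/33 ≈ -0.030303)
(-14791 - 1*(-4735)) - m = (-14791 - 1*(-4735)) - 1*(-1/33) = (-14791 + 4735) + 1/33 = -10056 + 1/33 = -331847/33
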